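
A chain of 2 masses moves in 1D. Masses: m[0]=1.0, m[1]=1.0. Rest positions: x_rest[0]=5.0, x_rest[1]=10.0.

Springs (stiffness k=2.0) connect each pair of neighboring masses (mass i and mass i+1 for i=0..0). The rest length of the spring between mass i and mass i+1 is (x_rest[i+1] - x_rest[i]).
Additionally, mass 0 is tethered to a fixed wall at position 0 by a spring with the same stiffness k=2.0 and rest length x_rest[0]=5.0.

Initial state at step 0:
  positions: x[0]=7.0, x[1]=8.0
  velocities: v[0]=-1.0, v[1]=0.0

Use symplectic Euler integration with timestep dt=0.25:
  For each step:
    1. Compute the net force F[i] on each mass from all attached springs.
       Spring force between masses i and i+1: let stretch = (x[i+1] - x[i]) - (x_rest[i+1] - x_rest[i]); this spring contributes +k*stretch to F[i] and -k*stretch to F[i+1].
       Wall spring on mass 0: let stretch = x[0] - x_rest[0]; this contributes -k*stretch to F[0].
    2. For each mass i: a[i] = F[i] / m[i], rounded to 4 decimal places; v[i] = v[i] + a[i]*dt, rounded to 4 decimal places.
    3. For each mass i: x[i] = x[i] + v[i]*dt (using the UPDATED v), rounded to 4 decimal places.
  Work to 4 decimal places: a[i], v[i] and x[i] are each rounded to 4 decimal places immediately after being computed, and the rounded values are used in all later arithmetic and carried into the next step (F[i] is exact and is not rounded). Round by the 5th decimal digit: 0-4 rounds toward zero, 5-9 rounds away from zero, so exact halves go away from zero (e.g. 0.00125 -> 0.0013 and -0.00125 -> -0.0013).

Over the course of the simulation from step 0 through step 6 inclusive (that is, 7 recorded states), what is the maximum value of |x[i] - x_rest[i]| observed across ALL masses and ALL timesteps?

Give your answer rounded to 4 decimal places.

Answer: 2.9254

Derivation:
Step 0: x=[7.0000 8.0000] v=[-1.0000 0.0000]
Step 1: x=[6.0000 8.5000] v=[-4.0000 2.0000]
Step 2: x=[4.5625 9.3125] v=[-5.7500 3.2500]
Step 3: x=[3.1484 10.1563] v=[-5.6563 3.3750]
Step 4: x=[2.2168 10.7491] v=[-3.7266 2.3711]
Step 5: x=[2.0746 10.9004] v=[-0.5689 0.6050]
Step 6: x=[2.7763 10.5734] v=[2.8067 -1.3079]
Max displacement = 2.9254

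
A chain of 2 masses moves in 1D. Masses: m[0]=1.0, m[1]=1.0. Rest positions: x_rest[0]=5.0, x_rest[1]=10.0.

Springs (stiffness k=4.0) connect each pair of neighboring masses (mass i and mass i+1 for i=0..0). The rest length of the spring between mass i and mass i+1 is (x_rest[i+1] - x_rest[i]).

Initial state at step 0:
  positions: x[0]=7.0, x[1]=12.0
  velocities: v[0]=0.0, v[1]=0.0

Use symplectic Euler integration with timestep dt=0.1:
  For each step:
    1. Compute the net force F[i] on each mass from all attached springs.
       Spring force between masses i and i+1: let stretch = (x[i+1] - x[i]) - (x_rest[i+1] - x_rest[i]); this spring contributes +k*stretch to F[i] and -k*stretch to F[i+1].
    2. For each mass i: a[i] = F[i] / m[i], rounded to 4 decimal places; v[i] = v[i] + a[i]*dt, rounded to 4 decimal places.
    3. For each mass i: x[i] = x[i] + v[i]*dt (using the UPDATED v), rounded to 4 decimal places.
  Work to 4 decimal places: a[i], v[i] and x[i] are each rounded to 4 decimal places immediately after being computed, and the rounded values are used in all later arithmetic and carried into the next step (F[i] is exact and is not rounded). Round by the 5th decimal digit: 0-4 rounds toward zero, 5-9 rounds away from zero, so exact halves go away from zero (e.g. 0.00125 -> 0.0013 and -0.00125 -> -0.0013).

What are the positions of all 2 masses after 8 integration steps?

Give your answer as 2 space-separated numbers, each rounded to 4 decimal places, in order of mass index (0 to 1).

Step 0: x=[7.0000 12.0000] v=[0.0000 0.0000]
Step 1: x=[7.0000 12.0000] v=[0.0000 0.0000]
Step 2: x=[7.0000 12.0000] v=[0.0000 0.0000]
Step 3: x=[7.0000 12.0000] v=[0.0000 0.0000]
Step 4: x=[7.0000 12.0000] v=[0.0000 0.0000]
Step 5: x=[7.0000 12.0000] v=[0.0000 0.0000]
Step 6: x=[7.0000 12.0000] v=[0.0000 0.0000]
Step 7: x=[7.0000 12.0000] v=[0.0000 0.0000]
Step 8: x=[7.0000 12.0000] v=[0.0000 0.0000]

Answer: 7.0000 12.0000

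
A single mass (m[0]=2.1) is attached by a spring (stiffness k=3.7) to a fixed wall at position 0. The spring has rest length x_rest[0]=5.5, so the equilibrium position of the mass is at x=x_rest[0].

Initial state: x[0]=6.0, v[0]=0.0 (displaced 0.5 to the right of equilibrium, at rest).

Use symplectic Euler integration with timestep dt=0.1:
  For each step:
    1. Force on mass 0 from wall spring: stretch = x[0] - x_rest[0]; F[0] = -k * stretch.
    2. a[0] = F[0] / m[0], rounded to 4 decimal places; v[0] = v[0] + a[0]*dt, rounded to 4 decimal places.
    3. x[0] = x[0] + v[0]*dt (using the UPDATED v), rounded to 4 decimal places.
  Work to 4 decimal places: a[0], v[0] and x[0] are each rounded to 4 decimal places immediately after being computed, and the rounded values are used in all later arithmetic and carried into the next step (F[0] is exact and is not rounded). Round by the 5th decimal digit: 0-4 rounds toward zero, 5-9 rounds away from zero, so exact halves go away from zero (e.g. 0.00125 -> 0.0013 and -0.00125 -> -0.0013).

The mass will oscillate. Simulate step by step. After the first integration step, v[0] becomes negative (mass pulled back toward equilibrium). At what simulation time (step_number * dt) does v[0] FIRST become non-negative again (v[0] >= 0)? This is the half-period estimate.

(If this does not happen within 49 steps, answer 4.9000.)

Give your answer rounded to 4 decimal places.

Answer: 2.4000

Derivation:
Step 0: x=[6.0000] v=[0.0000]
Step 1: x=[5.9912] v=[-0.0881]
Step 2: x=[5.9737] v=[-0.1746]
Step 3: x=[5.9479] v=[-0.2581]
Step 4: x=[5.9142] v=[-0.3370]
Step 5: x=[5.8732] v=[-0.4100]
Step 6: x=[5.8256] v=[-0.4758]
Step 7: x=[5.7723] v=[-0.5332]
Step 8: x=[5.7142] v=[-0.5812]
Step 9: x=[5.6523] v=[-0.6189]
Step 10: x=[5.5877] v=[-0.6457]
Step 11: x=[5.5216] v=[-0.6612]
Step 12: x=[5.4551] v=[-0.6650]
Step 13: x=[5.3894] v=[-0.6571]
Step 14: x=[5.3256] v=[-0.6376]
Step 15: x=[5.2649] v=[-0.6069]
Step 16: x=[5.2084] v=[-0.5655]
Step 17: x=[5.1570] v=[-0.5141]
Step 18: x=[5.1116] v=[-0.4537]
Step 19: x=[5.0731] v=[-0.3853]
Step 20: x=[5.0421] v=[-0.3101]
Step 21: x=[5.0192] v=[-0.2294]
Step 22: x=[5.0047] v=[-0.1447]
Step 23: x=[4.9990] v=[-0.0574]
Step 24: x=[5.0021] v=[0.0309]
First v>=0 after going negative at step 24, time=2.4000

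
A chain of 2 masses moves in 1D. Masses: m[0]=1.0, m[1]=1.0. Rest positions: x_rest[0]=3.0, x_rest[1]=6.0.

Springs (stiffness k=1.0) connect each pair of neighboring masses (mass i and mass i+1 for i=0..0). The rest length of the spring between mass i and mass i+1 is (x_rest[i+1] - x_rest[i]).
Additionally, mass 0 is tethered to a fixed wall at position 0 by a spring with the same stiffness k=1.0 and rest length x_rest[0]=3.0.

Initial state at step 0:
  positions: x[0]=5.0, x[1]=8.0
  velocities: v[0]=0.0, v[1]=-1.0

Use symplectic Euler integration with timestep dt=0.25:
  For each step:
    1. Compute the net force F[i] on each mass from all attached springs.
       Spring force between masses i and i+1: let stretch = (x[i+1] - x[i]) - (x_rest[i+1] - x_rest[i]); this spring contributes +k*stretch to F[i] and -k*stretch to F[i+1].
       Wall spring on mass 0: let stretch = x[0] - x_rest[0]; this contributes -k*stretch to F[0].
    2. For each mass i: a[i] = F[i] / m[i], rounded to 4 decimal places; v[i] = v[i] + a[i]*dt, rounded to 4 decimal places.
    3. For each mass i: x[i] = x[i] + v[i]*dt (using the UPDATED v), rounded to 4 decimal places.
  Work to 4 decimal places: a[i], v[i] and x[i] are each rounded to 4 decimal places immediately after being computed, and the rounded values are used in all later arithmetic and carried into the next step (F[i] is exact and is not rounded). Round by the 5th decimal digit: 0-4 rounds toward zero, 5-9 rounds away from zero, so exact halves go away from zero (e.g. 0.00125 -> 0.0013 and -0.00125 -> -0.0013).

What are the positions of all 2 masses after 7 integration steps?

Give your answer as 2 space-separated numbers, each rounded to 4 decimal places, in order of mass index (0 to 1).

Answer: 2.4571 6.1983

Derivation:
Step 0: x=[5.0000 8.0000] v=[0.0000 -1.0000]
Step 1: x=[4.8750 7.7500] v=[-0.5000 -1.0000]
Step 2: x=[4.6250 7.5078] v=[-1.0000 -0.9688]
Step 3: x=[4.2661 7.2729] v=[-1.4356 -0.9395]
Step 4: x=[3.8285 7.0376] v=[-1.7504 -0.9412]
Step 5: x=[3.3522 6.7892] v=[-1.9053 -0.9935]
Step 6: x=[2.8812 6.5135] v=[-1.8841 -1.1028]
Step 7: x=[2.4571 6.1983] v=[-1.6963 -1.2609]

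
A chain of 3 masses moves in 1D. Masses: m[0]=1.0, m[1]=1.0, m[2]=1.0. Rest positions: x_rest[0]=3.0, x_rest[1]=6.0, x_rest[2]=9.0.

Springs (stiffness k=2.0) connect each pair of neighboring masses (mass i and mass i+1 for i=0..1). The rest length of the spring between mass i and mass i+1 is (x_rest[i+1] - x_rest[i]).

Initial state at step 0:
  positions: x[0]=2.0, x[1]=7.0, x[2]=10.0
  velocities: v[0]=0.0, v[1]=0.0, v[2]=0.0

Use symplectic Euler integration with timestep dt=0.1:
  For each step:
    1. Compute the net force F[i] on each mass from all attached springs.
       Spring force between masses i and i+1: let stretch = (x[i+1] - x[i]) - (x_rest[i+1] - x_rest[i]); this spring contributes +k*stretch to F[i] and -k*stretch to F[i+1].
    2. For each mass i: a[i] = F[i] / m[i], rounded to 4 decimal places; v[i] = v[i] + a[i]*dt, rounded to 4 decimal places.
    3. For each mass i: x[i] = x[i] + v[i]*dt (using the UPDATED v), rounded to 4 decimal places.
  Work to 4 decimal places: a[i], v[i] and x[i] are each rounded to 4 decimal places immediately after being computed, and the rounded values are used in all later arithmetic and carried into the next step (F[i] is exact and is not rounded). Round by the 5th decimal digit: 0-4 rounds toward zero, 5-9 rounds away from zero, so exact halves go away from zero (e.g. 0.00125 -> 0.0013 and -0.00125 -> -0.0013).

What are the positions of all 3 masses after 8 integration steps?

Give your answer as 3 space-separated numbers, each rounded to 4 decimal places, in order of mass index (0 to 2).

Step 0: x=[2.0000 7.0000 10.0000] v=[0.0000 0.0000 0.0000]
Step 1: x=[2.0400 6.9600 10.0000] v=[0.4000 -0.4000 0.0000]
Step 2: x=[2.1184 6.8824 9.9992] v=[0.7840 -0.7760 -0.0080]
Step 3: x=[2.2321 6.7719 9.9961] v=[1.1368 -1.1054 -0.0314]
Step 4: x=[2.3766 6.6351 9.9885] v=[1.4448 -1.3685 -0.0762]
Step 5: x=[2.5463 6.4802 9.9738] v=[1.6965 -1.5495 -0.1469]
Step 6: x=[2.7346 6.3164 9.9492] v=[1.8833 -1.6376 -0.2456]
Step 7: x=[2.9346 6.1537 9.9120] v=[1.9997 -1.6274 -0.3722]
Step 8: x=[3.1390 6.0017 9.8596] v=[2.0435 -1.5196 -0.5239]

Answer: 3.1390 6.0017 9.8596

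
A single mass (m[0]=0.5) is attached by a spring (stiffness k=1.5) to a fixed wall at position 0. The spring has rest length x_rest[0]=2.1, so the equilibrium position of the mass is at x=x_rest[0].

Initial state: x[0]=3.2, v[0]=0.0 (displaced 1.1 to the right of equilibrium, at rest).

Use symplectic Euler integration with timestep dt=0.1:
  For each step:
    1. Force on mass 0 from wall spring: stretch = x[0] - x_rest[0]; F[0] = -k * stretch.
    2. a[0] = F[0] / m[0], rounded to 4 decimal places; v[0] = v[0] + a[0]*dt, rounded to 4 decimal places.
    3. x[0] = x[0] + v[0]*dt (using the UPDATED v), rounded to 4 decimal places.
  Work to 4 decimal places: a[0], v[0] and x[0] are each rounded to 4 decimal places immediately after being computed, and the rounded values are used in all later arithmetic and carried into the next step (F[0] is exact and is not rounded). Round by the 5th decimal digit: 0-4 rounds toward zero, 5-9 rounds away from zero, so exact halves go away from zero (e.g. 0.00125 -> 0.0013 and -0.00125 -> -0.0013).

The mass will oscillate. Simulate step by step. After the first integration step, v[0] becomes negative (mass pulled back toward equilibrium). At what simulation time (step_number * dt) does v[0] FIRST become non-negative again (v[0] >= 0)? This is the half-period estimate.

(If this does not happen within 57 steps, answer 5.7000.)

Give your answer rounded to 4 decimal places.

Answer: 1.9000

Derivation:
Step 0: x=[3.2000] v=[0.0000]
Step 1: x=[3.1670] v=[-0.3300]
Step 2: x=[3.1020] v=[-0.6501]
Step 3: x=[3.0069] v=[-0.9507]
Step 4: x=[2.8846] v=[-1.2228]
Step 5: x=[2.7388] v=[-1.4582]
Step 6: x=[2.5738] v=[-1.6498]
Step 7: x=[2.3946] v=[-1.7919]
Step 8: x=[2.2066] v=[-1.8803]
Step 9: x=[2.0154] v=[-1.9123]
Step 10: x=[1.8267] v=[-1.8869]
Step 11: x=[1.6462] v=[-1.8049]
Step 12: x=[1.4793] v=[-1.6688]
Step 13: x=[1.3310] v=[-1.4826]
Step 14: x=[1.2058] v=[-1.2519]
Step 15: x=[1.1074] v=[-0.9836]
Step 16: x=[1.0388] v=[-0.6858]
Step 17: x=[1.0021] v=[-0.3674]
Step 18: x=[0.9983] v=[-0.0380]
Step 19: x=[1.0276] v=[0.2925]
First v>=0 after going negative at step 19, time=1.9000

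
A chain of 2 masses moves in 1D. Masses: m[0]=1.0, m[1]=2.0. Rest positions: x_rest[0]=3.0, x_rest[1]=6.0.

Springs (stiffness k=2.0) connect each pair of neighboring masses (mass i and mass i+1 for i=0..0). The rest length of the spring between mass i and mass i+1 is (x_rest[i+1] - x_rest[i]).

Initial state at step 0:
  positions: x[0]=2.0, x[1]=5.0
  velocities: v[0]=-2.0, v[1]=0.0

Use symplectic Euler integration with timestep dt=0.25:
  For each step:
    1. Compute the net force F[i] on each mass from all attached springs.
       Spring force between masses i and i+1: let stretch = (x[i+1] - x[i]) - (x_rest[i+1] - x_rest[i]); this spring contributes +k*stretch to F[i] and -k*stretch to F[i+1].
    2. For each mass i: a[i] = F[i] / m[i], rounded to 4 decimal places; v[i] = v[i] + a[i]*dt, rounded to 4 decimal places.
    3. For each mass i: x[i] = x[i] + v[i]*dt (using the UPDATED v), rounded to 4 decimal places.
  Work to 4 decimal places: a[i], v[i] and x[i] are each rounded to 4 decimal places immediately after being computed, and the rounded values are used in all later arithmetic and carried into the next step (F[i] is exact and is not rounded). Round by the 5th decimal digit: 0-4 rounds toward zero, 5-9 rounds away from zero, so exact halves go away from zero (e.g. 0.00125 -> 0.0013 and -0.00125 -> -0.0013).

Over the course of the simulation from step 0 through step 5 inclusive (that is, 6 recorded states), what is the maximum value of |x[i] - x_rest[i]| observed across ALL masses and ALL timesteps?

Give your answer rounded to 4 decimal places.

Answer: 2.4789

Derivation:
Step 0: x=[2.0000 5.0000] v=[-2.0000 0.0000]
Step 1: x=[1.5000 5.0000] v=[-2.0000 0.0000]
Step 2: x=[1.0625 4.9688] v=[-1.7500 -0.1250]
Step 3: x=[0.7383 4.8809] v=[-1.2969 -0.3516]
Step 4: x=[0.5569 4.7216] v=[-0.7256 -0.6373]
Step 5: x=[0.5211 4.4895] v=[-0.1433 -0.9285]
Max displacement = 2.4789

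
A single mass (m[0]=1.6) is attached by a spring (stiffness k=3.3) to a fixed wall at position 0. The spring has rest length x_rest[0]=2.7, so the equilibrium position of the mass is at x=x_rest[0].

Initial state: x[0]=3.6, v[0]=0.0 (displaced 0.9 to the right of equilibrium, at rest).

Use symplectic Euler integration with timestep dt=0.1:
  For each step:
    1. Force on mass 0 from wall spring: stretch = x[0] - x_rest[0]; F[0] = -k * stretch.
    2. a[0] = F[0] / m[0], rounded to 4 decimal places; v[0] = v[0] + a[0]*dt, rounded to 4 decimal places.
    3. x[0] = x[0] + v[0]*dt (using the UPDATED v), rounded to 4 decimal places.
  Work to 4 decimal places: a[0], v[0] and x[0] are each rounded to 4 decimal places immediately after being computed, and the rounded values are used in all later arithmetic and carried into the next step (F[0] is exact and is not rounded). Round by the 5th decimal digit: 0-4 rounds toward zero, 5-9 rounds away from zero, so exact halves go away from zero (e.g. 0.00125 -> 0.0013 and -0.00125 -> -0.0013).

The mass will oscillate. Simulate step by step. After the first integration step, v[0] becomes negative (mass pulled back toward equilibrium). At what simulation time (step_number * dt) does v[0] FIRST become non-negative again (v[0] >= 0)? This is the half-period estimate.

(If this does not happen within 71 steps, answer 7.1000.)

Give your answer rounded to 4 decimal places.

Answer: 2.2000

Derivation:
Step 0: x=[3.6000] v=[0.0000]
Step 1: x=[3.5814] v=[-0.1856]
Step 2: x=[3.5447] v=[-0.3674]
Step 3: x=[3.4905] v=[-0.5416]
Step 4: x=[3.4200] v=[-0.7046]
Step 5: x=[3.3347] v=[-0.8531]
Step 6: x=[3.2363] v=[-0.9840]
Step 7: x=[3.1268] v=[-1.0946]
Step 8: x=[3.0085] v=[-1.1826]
Step 9: x=[2.8839] v=[-1.2462]
Step 10: x=[2.7555] v=[-1.2841]
Step 11: x=[2.6259] v=[-1.2956]
Step 12: x=[2.4979] v=[-1.2803]
Step 13: x=[2.3740] v=[-1.2386]
Step 14: x=[2.2569] v=[-1.1714]
Step 15: x=[2.1489] v=[-1.0800]
Step 16: x=[2.0523] v=[-0.9663]
Step 17: x=[1.9690] v=[-0.8327]
Step 18: x=[1.9008] v=[-0.6819]
Step 19: x=[1.8491] v=[-0.5171]
Step 20: x=[1.8149] v=[-0.3416]
Step 21: x=[1.7990] v=[-0.1591]
Step 22: x=[1.8017] v=[0.0267]
First v>=0 after going negative at step 22, time=2.2000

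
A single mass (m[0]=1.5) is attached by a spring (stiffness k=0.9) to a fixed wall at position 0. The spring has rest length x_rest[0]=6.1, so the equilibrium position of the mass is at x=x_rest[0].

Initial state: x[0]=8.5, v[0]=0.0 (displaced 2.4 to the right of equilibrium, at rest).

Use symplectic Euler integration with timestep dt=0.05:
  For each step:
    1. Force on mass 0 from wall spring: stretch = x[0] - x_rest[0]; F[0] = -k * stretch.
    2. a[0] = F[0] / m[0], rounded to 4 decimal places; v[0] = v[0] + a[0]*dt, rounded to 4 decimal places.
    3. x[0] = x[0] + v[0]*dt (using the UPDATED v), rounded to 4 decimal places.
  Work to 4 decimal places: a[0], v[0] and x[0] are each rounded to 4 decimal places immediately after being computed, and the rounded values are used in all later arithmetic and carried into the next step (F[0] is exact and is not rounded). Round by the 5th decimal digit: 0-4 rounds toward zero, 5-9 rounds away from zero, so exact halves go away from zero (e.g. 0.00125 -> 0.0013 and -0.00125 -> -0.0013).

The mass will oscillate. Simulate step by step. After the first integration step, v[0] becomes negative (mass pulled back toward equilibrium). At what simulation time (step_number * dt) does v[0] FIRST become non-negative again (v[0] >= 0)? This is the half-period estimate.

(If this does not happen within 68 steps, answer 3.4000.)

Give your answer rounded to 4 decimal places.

Answer: 3.4000

Derivation:
Step 0: x=[8.5000] v=[0.0000]
Step 1: x=[8.4964] v=[-0.0720]
Step 2: x=[8.4892] v=[-0.1439]
Step 3: x=[8.4784] v=[-0.2156]
Step 4: x=[8.4641] v=[-0.2870]
Step 5: x=[8.4462] v=[-0.3579]
Step 6: x=[8.4248] v=[-0.4283]
Step 7: x=[8.3999] v=[-0.4980]
Step 8: x=[8.3716] v=[-0.5670]
Step 9: x=[8.3398] v=[-0.6352]
Step 10: x=[8.3047] v=[-0.7024]
Step 11: x=[8.2663] v=[-0.7685]
Step 12: x=[8.2246] v=[-0.8335]
Step 13: x=[8.1797] v=[-0.8972]
Step 14: x=[8.1317] v=[-0.9596]
Step 15: x=[8.0807] v=[-1.0206]
Step 16: x=[8.0267] v=[-1.0800]
Step 17: x=[7.9698] v=[-1.1378]
Step 18: x=[7.9101] v=[-1.1939]
Step 19: x=[7.8477] v=[-1.2482]
Step 20: x=[7.7827] v=[-1.3006]
Step 21: x=[7.7151] v=[-1.3511]
Step 22: x=[7.6451] v=[-1.3996]
Step 23: x=[7.5728] v=[-1.4460]
Step 24: x=[7.4983] v=[-1.4902]
Step 25: x=[7.4217] v=[-1.5322]
Step 26: x=[7.3431] v=[-1.5719]
Step 27: x=[7.2626] v=[-1.6092]
Step 28: x=[7.1804] v=[-1.6441]
Step 29: x=[7.0966] v=[-1.6765]
Step 30: x=[7.0113] v=[-1.7064]
Step 31: x=[6.9246] v=[-1.7337]
Step 32: x=[6.8367] v=[-1.7584]
Step 33: x=[6.7477] v=[-1.7805]
Step 34: x=[6.6577] v=[-1.7999]
Step 35: x=[6.5669] v=[-1.8166]
Step 36: x=[6.4754] v=[-1.8306]
Step 37: x=[6.3833] v=[-1.8419]
Step 38: x=[6.2908] v=[-1.8504]
Step 39: x=[6.1980] v=[-1.8561]
Step 40: x=[6.1051] v=[-1.8590]
Step 41: x=[6.0121] v=[-1.8592]
Step 42: x=[5.9193] v=[-1.8566]
Step 43: x=[5.8267] v=[-1.8512]
Step 44: x=[5.7346] v=[-1.8430]
Step 45: x=[5.6430] v=[-1.8320]
Step 46: x=[5.5521] v=[-1.8183]
Step 47: x=[5.4620] v=[-1.8019]
Step 48: x=[5.3729] v=[-1.7828]
Step 49: x=[5.2849] v=[-1.7610]
Step 50: x=[5.1981] v=[-1.7365]
Step 51: x=[5.1126] v=[-1.7094]
Step 52: x=[5.0286] v=[-1.6798]
Step 53: x=[4.9462] v=[-1.6477]
Step 54: x=[4.8655] v=[-1.6131]
Step 55: x=[4.7867] v=[-1.5761]
Step 56: x=[4.7099] v=[-1.5367]
Step 57: x=[4.6352] v=[-1.4950]
Step 58: x=[4.5626] v=[-1.4511]
Step 59: x=[4.4924] v=[-1.4050]
Step 60: x=[4.4246] v=[-1.3568]
Step 61: x=[4.3593] v=[-1.3065]
Step 62: x=[4.2966] v=[-1.2543]
Step 63: x=[4.2366] v=[-1.2002]
Step 64: x=[4.1794] v=[-1.1443]
Step 65: x=[4.1251] v=[-1.0867]
Step 66: x=[4.0737] v=[-1.0275]
Step 67: x=[4.0254] v=[-0.9667]
Step 68: x=[3.9802] v=[-0.9045]
v[0] did not become non-negative within 68 steps; using fallback time=3.4000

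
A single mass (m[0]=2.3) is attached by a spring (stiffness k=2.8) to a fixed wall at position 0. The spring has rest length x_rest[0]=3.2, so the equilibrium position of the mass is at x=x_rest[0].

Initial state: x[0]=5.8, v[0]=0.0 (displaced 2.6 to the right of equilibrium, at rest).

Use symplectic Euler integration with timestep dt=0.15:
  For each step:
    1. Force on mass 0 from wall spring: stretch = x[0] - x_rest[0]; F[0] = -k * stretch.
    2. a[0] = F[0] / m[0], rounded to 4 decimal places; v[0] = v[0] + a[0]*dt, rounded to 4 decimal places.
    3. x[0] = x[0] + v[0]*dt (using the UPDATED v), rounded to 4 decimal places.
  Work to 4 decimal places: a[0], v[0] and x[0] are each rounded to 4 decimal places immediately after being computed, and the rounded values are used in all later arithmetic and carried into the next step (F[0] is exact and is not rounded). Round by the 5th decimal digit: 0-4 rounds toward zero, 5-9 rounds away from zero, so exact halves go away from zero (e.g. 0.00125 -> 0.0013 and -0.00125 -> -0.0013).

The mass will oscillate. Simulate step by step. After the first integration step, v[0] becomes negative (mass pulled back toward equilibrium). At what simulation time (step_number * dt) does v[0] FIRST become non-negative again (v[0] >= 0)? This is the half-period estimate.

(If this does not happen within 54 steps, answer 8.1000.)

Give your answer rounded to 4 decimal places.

Step 0: x=[5.8000] v=[0.0000]
Step 1: x=[5.7288] v=[-0.4748]
Step 2: x=[5.5883] v=[-0.9366]
Step 3: x=[5.3824] v=[-1.3727]
Step 4: x=[5.1167] v=[-1.7712]
Step 5: x=[4.7985] v=[-2.1212]
Step 6: x=[4.4365] v=[-2.4131]
Step 7: x=[4.0407] v=[-2.6389]
Step 8: x=[3.6218] v=[-2.7924]
Step 9: x=[3.1914] v=[-2.8694]
Step 10: x=[2.7612] v=[-2.8678]
Step 11: x=[2.3430] v=[-2.7877]
Step 12: x=[1.9483] v=[-2.6312]
Step 13: x=[1.5879] v=[-2.4026]
Step 14: x=[1.2717] v=[-2.1082]
Step 15: x=[1.0083] v=[-1.7561]
Step 16: x=[0.8049] v=[-1.3559]
Step 17: x=[0.6671] v=[-0.9185]
Step 18: x=[0.5987] v=[-0.4560]
Step 19: x=[0.6016] v=[0.0190]
First v>=0 after going negative at step 19, time=2.8500

Answer: 2.8500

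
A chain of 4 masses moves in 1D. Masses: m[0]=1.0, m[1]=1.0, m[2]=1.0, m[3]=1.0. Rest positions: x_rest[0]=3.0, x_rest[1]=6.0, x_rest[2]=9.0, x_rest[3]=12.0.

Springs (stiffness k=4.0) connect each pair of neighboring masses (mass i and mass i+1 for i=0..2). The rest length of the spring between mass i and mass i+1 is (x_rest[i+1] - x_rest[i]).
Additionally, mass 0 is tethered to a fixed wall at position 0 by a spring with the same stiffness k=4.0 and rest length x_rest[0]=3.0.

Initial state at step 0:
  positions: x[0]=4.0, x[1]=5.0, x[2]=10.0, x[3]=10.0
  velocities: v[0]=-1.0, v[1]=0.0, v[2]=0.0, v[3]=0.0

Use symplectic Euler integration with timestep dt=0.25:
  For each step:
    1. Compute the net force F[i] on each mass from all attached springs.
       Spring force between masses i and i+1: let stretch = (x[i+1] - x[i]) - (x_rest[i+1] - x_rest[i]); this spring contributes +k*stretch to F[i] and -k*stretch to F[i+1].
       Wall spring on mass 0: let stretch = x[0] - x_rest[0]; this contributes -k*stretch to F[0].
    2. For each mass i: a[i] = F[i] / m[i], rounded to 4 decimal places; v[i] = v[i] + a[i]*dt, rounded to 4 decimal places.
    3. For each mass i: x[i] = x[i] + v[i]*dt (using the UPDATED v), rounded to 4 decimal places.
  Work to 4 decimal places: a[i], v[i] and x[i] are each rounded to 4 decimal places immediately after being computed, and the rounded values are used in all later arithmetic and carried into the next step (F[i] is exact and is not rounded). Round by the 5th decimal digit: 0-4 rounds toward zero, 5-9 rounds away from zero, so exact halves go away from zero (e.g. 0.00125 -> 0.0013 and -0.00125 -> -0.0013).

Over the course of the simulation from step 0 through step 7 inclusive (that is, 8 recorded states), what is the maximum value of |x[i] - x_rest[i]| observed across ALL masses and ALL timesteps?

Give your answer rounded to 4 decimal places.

Step 0: x=[4.0000 5.0000 10.0000 10.0000] v=[-1.0000 0.0000 0.0000 0.0000]
Step 1: x=[3.0000 6.0000 8.7500 10.7500] v=[-4.0000 4.0000 -5.0000 3.0000]
Step 2: x=[2.0000 6.9375 7.3125 11.7500] v=[-4.0000 3.7500 -5.7500 4.0000]
Step 3: x=[1.7344 6.7344 6.8906 12.3906] v=[-1.0625 -0.8125 -1.6875 2.5625]
Step 4: x=[2.2852 5.3203 7.8047 12.4062] v=[2.2031 -5.6563 3.6563 0.0625]
Step 5: x=[3.0235 3.7686 9.2481 12.0215] v=[2.9530 -6.2070 5.7734 -1.5390]
Step 6: x=[3.1922 3.4005 10.0149 11.6934] v=[0.6746 -1.4726 3.0673 -1.3124]
Step 7: x=[2.6149 4.6339 9.5478 11.6957] v=[-2.3093 4.9335 -1.8686 0.0091]
Max displacement = 2.5995

Answer: 2.5995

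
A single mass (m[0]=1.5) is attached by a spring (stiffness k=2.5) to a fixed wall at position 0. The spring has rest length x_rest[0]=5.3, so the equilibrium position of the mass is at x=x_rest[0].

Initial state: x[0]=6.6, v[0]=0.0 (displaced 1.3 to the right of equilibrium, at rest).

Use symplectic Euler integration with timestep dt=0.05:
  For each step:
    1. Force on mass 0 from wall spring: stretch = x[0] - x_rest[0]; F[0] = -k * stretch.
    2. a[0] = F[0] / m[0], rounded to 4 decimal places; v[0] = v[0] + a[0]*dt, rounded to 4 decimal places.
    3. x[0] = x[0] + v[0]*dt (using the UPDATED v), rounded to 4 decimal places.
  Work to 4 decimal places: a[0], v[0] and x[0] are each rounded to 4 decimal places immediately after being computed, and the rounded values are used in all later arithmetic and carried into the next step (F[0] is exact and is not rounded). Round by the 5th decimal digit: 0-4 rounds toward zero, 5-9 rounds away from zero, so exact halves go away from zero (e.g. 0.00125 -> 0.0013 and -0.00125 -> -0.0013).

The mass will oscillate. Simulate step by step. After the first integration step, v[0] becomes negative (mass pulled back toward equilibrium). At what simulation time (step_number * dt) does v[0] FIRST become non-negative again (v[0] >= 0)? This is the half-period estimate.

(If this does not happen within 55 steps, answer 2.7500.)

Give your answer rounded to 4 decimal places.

Step 0: x=[6.6000] v=[0.0000]
Step 1: x=[6.5946] v=[-0.1083]
Step 2: x=[6.5838] v=[-0.2162]
Step 3: x=[6.5676] v=[-0.3232]
Step 4: x=[6.5462] v=[-0.4288]
Step 5: x=[6.5196] v=[-0.5327]
Step 6: x=[6.4879] v=[-0.6343]
Step 7: x=[6.4512] v=[-0.7333]
Step 8: x=[6.4097] v=[-0.8292]
Step 9: x=[6.3636] v=[-0.9217]
Step 10: x=[6.3131] v=[-1.0103]
Step 11: x=[6.2584] v=[-1.0947]
Step 12: x=[6.1997] v=[-1.1746]
Step 13: x=[6.1372] v=[-1.2496]
Step 14: x=[6.0712] v=[-1.3194]
Step 15: x=[6.0020] v=[-1.3837]
Step 16: x=[5.9299] v=[-1.4422]
Step 17: x=[5.8552] v=[-1.4947]
Step 18: x=[5.7782] v=[-1.5410]
Step 19: x=[5.6992] v=[-1.5809]
Step 20: x=[5.6185] v=[-1.6142]
Step 21: x=[5.5365] v=[-1.6407]
Step 22: x=[5.4535] v=[-1.6604]
Step 23: x=[5.3698] v=[-1.6732]
Step 24: x=[5.2859] v=[-1.6790]
Step 25: x=[5.2020] v=[-1.6778]
Step 26: x=[5.1185] v=[-1.6696]
Step 27: x=[5.0358] v=[-1.6545]
Step 28: x=[4.9542] v=[-1.6325]
Step 29: x=[4.8740] v=[-1.6037]
Step 30: x=[4.7956] v=[-1.5682]
Step 31: x=[4.7193] v=[-1.5262]
Step 32: x=[4.6454] v=[-1.4778]
Step 33: x=[4.5742] v=[-1.4233]
Step 34: x=[4.5061] v=[-1.3628]
Step 35: x=[4.4413] v=[-1.2966]
Step 36: x=[4.3801] v=[-1.2250]
Step 37: x=[4.3227] v=[-1.1483]
Step 38: x=[4.2694] v=[-1.0669]
Step 39: x=[4.2204] v=[-0.9810]
Step 40: x=[4.1759] v=[-0.8910]
Step 41: x=[4.1360] v=[-0.7973]
Step 42: x=[4.1010] v=[-0.7003]
Step 43: x=[4.0710] v=[-0.6004]
Step 44: x=[4.0461] v=[-0.4980]
Step 45: x=[4.0264] v=[-0.3935]
Step 46: x=[4.0120] v=[-0.2874]
Step 47: x=[4.0030] v=[-0.1801]
Step 48: x=[3.9994] v=[-0.0720]
Step 49: x=[4.0012] v=[0.0364]
First v>=0 after going negative at step 49, time=2.4500

Answer: 2.4500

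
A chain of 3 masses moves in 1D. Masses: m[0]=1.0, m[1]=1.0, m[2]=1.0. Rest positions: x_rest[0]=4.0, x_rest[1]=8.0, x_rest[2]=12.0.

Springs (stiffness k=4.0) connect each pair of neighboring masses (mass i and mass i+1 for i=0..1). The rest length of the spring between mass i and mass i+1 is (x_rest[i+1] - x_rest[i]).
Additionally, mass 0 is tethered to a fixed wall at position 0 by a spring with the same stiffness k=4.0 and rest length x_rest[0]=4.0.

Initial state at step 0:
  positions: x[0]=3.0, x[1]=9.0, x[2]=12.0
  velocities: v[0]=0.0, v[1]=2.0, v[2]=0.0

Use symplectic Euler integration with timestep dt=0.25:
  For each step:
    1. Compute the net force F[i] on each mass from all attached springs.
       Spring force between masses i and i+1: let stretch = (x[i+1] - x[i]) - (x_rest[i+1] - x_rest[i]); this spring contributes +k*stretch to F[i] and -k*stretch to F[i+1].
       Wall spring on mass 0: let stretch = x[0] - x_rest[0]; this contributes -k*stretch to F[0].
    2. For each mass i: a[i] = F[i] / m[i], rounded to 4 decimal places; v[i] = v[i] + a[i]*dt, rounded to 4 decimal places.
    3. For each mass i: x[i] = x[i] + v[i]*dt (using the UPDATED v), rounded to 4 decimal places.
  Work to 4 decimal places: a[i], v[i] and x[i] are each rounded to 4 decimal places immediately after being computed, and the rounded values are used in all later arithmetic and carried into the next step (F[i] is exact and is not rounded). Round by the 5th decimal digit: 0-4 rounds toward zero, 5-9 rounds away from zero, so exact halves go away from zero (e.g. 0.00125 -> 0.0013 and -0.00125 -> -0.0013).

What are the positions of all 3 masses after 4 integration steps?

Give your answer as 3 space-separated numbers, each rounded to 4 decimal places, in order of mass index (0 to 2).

Answer: 5.3867 8.1641 12.8555

Derivation:
Step 0: x=[3.0000 9.0000 12.0000] v=[0.0000 2.0000 0.0000]
Step 1: x=[3.7500 8.7500 12.2500] v=[3.0000 -1.0000 1.0000]
Step 2: x=[4.8125 8.1250 12.6250] v=[4.2500 -2.5000 1.5000]
Step 3: x=[5.5000 7.7969 12.8750] v=[2.7500 -1.3125 1.0000]
Step 4: x=[5.3867 8.1641 12.8555] v=[-0.4531 1.4687 -0.0781]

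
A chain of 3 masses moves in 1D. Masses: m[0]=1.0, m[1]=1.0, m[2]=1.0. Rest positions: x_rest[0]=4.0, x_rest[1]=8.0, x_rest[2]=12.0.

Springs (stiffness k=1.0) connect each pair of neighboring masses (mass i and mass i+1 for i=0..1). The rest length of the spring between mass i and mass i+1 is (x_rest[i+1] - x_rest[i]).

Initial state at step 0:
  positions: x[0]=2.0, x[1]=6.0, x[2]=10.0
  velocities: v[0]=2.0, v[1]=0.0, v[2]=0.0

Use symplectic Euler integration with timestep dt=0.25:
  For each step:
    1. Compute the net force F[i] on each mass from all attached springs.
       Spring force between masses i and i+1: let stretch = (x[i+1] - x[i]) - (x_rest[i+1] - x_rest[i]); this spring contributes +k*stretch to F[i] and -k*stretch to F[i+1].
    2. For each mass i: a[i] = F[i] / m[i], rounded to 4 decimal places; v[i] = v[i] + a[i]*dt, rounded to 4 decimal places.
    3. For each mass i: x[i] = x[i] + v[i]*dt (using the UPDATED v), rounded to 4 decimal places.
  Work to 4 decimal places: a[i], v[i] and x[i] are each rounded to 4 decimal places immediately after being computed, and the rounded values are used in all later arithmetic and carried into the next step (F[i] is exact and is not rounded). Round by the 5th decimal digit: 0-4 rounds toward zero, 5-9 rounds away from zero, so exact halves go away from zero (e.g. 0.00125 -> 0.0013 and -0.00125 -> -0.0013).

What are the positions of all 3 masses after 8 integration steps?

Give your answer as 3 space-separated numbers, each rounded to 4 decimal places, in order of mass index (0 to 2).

Answer: 4.1800 7.4688 10.3516

Derivation:
Step 0: x=[2.0000 6.0000 10.0000] v=[2.0000 0.0000 0.0000]
Step 1: x=[2.5000 6.0000 10.0000] v=[2.0000 0.0000 0.0000]
Step 2: x=[2.9688 6.0313 10.0000] v=[1.8750 0.1250 0.0000]
Step 3: x=[3.3790 6.1192 10.0020] v=[1.6406 0.3516 0.0078]
Step 4: x=[3.7104 6.2785 10.0113] v=[1.3257 0.6373 0.0371]
Step 5: x=[3.9523 6.5106 10.0373] v=[0.9677 0.9285 0.1039]
Step 6: x=[4.1041 6.8033 10.0929] v=[0.6073 1.1706 0.2222]
Step 7: x=[4.1746 7.1329 10.1929] v=[0.2821 1.3182 0.3998]
Step 8: x=[4.1800 7.4688 10.3516] v=[0.0217 1.3436 0.6348]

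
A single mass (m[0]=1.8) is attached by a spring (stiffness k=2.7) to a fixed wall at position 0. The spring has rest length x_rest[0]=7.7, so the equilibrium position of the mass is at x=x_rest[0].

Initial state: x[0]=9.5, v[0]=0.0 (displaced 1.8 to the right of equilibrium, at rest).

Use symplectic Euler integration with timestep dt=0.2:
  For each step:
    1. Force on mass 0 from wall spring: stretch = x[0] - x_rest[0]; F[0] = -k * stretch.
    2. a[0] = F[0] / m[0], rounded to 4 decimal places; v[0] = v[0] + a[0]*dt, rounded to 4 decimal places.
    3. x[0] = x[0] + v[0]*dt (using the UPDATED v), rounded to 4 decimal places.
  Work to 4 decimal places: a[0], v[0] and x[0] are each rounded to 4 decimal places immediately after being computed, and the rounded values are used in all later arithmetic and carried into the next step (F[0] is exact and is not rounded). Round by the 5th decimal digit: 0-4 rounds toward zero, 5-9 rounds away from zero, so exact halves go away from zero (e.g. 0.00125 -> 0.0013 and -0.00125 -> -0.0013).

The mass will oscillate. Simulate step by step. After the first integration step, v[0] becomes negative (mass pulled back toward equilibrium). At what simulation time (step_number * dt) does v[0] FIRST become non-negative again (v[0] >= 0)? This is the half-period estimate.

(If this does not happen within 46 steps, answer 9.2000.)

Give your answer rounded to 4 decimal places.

Step 0: x=[9.5000] v=[0.0000]
Step 1: x=[9.3920] v=[-0.5400]
Step 2: x=[9.1825] v=[-1.0476]
Step 3: x=[8.8840] v=[-1.4924]
Step 4: x=[8.5145] v=[-1.8476]
Step 5: x=[8.0961] v=[-2.0920]
Step 6: x=[7.6539] v=[-2.2108]
Step 7: x=[7.2145] v=[-2.1970]
Step 8: x=[6.8042] v=[-2.0513]
Step 9: x=[6.4477] v=[-1.7826]
Step 10: x=[6.1663] v=[-1.4069]
Step 11: x=[5.9769] v=[-0.9468]
Step 12: x=[5.8909] v=[-0.4299]
Step 13: x=[5.9135] v=[0.1128]
First v>=0 after going negative at step 13, time=2.6000

Answer: 2.6000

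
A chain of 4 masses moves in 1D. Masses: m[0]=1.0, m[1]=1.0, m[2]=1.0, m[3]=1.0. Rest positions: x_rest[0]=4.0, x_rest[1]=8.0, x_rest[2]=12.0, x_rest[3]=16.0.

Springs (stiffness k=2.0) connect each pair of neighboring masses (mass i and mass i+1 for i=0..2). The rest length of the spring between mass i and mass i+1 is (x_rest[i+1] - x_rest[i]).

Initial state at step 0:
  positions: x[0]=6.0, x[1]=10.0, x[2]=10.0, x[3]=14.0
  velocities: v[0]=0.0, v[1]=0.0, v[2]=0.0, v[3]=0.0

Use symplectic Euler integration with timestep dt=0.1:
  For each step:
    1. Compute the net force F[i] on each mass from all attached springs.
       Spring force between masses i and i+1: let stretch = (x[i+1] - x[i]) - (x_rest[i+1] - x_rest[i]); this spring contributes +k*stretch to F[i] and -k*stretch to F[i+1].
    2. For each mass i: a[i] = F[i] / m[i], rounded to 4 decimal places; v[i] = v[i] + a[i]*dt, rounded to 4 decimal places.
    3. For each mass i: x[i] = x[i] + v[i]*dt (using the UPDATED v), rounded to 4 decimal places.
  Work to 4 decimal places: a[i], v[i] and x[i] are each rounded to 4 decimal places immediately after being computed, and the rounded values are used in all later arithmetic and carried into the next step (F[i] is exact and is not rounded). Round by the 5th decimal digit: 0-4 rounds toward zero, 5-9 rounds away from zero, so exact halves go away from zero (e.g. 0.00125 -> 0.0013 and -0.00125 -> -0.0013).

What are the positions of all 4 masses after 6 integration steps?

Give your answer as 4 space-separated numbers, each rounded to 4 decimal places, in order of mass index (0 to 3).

Answer: 5.8984 8.6301 11.3700 14.1017

Derivation:
Step 0: x=[6.0000 10.0000 10.0000 14.0000] v=[0.0000 0.0000 0.0000 0.0000]
Step 1: x=[6.0000 9.9200 10.0800 14.0000] v=[0.0000 -0.8000 0.8000 0.0000]
Step 2: x=[5.9984 9.7648 10.2352 14.0016] v=[-0.0160 -1.5520 1.5520 0.0160]
Step 3: x=[5.9921 9.5437 10.4563 14.0079] v=[-0.0627 -2.2112 2.2112 0.0627]
Step 4: x=[5.9769 9.2698 10.7302 14.0231] v=[-0.1524 -2.7390 2.7390 0.1524]
Step 5: x=[5.9475 8.9593 11.0408 14.0525] v=[-0.2938 -3.1055 3.1055 0.2938]
Step 6: x=[5.8984 8.6301 11.3700 14.1017] v=[-0.4914 -3.2916 3.2915 0.4915]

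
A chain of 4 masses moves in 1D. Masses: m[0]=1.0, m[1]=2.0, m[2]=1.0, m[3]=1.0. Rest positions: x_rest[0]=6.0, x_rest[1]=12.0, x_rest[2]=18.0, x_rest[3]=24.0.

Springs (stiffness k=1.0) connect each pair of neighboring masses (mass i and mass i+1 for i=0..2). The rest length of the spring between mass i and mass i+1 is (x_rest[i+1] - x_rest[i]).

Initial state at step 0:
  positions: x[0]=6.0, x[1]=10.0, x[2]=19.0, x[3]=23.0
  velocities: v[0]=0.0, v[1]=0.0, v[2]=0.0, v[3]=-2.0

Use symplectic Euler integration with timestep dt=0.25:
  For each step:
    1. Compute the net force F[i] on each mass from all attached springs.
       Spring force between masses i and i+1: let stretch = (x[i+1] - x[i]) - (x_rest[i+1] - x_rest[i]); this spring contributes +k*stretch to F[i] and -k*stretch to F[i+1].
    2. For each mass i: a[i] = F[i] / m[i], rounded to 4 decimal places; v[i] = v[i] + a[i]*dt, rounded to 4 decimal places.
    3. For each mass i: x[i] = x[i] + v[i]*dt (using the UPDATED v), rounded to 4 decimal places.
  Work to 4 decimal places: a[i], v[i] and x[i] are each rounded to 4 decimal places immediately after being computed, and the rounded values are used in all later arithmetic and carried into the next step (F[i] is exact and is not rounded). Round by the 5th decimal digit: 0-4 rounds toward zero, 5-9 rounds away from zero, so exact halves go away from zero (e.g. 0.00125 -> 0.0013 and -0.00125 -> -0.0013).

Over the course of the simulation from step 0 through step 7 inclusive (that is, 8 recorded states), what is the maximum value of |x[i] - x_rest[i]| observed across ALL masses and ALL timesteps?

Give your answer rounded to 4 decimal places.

Step 0: x=[6.0000 10.0000 19.0000 23.0000] v=[0.0000 0.0000 0.0000 -2.0000]
Step 1: x=[5.8750 10.1563 18.6875 22.6250] v=[-0.5000 0.6250 -1.2500 -1.5000]
Step 2: x=[5.6426 10.4454 18.0879 22.3789] v=[-0.9297 1.1563 -2.3984 -0.9844]
Step 3: x=[5.3354 10.8232 17.2788 22.2396] v=[-1.2290 1.5113 -3.2363 -0.5572]
Step 4: x=[4.9961 11.2313 16.3763 22.1653] v=[-1.3571 1.6323 -3.6100 -0.2974]
Step 5: x=[4.6715 11.6053 15.5141 22.1041] v=[-1.2983 1.4960 -3.4490 -0.2447]
Step 6: x=[4.4053 11.8848 14.8194 22.0061] v=[-1.0649 1.1179 -2.7787 -0.3922]
Step 7: x=[4.2316 12.0223 14.3905 21.8339] v=[-0.6950 0.5498 -1.7157 -0.6889]
Max displacement = 3.6095

Answer: 3.6095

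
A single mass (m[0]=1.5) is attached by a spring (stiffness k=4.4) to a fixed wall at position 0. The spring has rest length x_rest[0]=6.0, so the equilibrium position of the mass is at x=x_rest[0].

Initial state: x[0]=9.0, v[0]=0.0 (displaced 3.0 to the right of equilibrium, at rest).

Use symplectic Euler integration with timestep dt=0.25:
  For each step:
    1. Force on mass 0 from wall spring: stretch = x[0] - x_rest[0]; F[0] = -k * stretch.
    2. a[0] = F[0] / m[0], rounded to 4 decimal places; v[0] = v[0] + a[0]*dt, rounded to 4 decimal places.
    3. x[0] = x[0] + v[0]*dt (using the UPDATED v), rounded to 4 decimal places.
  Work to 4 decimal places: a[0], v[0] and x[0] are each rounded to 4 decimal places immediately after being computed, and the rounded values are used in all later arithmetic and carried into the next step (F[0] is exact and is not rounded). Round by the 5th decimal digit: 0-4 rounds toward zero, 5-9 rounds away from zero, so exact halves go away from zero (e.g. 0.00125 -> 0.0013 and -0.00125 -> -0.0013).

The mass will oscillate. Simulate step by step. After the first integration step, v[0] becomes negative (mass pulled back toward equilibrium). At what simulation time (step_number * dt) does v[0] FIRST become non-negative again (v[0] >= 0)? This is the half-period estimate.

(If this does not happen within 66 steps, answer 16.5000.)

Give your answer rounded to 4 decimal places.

Step 0: x=[9.0000] v=[0.0000]
Step 1: x=[8.4500] v=[-2.2000]
Step 2: x=[7.4508] v=[-3.9967]
Step 3: x=[6.1857] v=[-5.0606]
Step 4: x=[4.8865] v=[-5.1968]
Step 5: x=[3.7915] v=[-4.3802]
Step 6: x=[3.1014] v=[-2.7606]
Step 7: x=[2.9427] v=[-0.6350]
Step 8: x=[3.3445] v=[1.6070]
First v>=0 after going negative at step 8, time=2.0000

Answer: 2.0000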